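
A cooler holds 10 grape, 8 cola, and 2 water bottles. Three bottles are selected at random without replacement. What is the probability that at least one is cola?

46/57

P(no cola) = 12/20 × 11/19 × 10/18 = 1320/6840 = 11/57.
P(at least one) = 1 − 11/57 = 46/57.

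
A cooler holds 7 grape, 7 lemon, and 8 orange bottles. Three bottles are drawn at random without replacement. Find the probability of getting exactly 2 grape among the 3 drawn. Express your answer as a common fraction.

One ordering (grape drawn first) has probability 7/22 × 6/21 × 15/20 = 630/9240 = 3/44.
There are C(3,2) = 3 such orderings, each equally likely, so P = 3 × 3/44 = 9/44.

9/44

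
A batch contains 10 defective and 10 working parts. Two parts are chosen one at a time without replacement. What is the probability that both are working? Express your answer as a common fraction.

9/38

P(all working) = 10/20 × 9/19 = 90/380 = 9/38.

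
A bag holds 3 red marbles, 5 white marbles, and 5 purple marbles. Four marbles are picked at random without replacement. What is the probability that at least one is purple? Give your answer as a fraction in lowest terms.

129/143

P(no purple) = 8/13 × 7/12 × 6/11 × 5/10 = 1680/17160 = 14/143.
P(at least one) = 1 − 14/143 = 129/143.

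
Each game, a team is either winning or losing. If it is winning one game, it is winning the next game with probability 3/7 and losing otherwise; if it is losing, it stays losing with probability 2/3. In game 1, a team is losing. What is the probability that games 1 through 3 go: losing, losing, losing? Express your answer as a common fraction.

Game 1 is given. For each transition, use the conditional probability from the current state:
P(losing | losing) = 2/3; P(losing | losing) = 2/3.
P = 2/3 × 2/3 = 4/9.

4/9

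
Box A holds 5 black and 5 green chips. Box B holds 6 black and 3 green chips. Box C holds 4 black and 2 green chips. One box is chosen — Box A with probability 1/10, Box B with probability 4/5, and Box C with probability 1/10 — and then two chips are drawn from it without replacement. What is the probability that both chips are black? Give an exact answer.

From Box A: P(both black) = (5/10)(4/9) = 2/9.
From Box B: P(both black) = (6/9)(5/8) = 5/12.
From Box C: P(both black) = (4/6)(3/5) = 2/5.
Total probability = (1/10)(2/9) + (4/5)(5/12) + (1/10)(2/5) = 89/225.

89/225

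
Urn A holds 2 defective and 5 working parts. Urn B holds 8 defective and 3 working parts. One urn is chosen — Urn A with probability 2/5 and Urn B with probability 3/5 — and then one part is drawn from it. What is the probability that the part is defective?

212/385

From Urn A: P(defective) = 2/7.
From Urn B: P(defective) = 8/11.
Total probability = (2/5)(2/7) + (3/5)(8/11) = 212/385.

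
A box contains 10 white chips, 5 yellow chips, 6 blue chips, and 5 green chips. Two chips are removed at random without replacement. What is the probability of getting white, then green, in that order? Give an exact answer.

1/13

Chain rule:
P = 10/26 × 5/25 = 50/650 = 1/13.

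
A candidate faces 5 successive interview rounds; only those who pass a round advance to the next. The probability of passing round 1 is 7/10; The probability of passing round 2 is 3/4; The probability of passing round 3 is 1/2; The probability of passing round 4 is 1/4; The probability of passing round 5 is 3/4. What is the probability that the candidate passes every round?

63/1280

Multiplying along the chain,
P = 7/10 × 3/4 × 1/2 × 1/4 × 3/4 = 63/1280.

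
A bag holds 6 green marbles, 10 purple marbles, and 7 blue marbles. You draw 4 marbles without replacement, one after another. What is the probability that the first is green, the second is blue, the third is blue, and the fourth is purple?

Multiply the probability of each draw given the previous ones:
P = 6/23 × 7/22 × 6/21 × 10/20 = 2520/212520 = 3/253.

3/253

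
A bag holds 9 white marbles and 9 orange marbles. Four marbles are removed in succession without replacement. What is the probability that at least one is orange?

163/170

P(no orange) = 9/18 × 8/17 × 7/16 × 6/15 = 3024/73440 = 7/170.
P(at least one) = 1 − 7/170 = 163/170.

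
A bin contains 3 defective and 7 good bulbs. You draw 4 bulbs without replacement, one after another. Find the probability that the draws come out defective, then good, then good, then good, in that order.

Multiply the probability of each draw given the previous ones:
P = 3/10 × 7/9 × 6/8 × 5/7 = 630/5040 = 1/8.

1/8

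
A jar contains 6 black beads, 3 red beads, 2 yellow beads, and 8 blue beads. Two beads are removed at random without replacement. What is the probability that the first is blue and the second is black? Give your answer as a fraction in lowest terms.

8/57

Each draw changes the counts, so multiply the conditional probabilities along the sequence:
P = 8/19 × 6/18 = 48/342 = 8/57.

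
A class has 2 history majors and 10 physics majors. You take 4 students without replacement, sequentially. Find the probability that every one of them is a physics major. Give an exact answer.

14/33

P = 10/12 × 9/11 × 8/10 × 7/9 = 5040/11880 = 14/33.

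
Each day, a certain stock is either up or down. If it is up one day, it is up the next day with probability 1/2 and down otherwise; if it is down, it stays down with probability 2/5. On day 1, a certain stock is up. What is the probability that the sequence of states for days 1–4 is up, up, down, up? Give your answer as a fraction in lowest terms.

3/20

Day 1 is given. For each transition, use the conditional probability from the current state:
P(up | up) = 1/2; P(down | up) = 1/2; P(up | down) = 3/5.
P = 1/2 × 1/2 × 3/5 = 3/20.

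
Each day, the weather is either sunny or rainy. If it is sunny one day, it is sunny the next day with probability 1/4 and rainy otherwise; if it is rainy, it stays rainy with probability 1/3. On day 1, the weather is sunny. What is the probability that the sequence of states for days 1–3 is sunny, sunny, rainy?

Day 1 is given. For each transition, use the conditional probability from the current state:
P(sunny | sunny) = 1/4; P(rainy | sunny) = 3/4.
P = 1/4 × 3/4 = 3/16.

3/16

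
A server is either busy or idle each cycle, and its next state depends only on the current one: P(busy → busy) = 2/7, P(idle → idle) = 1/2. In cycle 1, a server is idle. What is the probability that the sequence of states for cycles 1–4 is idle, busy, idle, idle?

Cycle 1 is given. For each transition, use the conditional probability from the current state:
P(busy | idle) = 1/2; P(idle | busy) = 5/7; P(idle | idle) = 1/2.
P = 1/2 × 5/7 × 1/2 = 5/28.

5/28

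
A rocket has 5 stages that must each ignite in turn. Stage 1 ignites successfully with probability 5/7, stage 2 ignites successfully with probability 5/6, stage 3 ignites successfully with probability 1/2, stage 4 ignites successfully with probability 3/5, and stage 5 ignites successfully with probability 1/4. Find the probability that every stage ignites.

5/112

Each stage is reached only if all earlier stages succeed, so
P = 5/7 × 5/6 × 1/2 × 3/5 × 1/4 = 75/1680 = 5/112.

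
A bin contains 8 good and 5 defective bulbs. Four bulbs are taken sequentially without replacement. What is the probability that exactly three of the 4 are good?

56/143

One ordering (good drawn first) has probability 8/13 × 7/12 × 6/11 × 5/10 = 1680/17160 = 14/143.
There are C(4,3) = 4 such orderings, each equally likely, so P = 4 × 14/143 = 56/143.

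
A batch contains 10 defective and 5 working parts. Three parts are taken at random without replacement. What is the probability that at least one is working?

67/91

P(no working) = 10/15 × 9/14 × 8/13 = 720/2730 = 24/91.
P(at least one) = 1 − 24/91 = 67/91.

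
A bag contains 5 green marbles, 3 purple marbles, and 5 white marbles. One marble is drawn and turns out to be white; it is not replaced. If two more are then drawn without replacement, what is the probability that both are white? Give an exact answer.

1/11

With the first marble removed, 4 white remain out of 12.
P = 4/12 × 3/11 = 12/132 = 1/11.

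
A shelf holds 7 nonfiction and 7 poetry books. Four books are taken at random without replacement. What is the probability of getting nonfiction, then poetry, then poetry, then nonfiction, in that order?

Chain rule:
P = 7/14 × 7/13 × 6/12 × 6/11 = 1764/24024 = 21/286.

21/286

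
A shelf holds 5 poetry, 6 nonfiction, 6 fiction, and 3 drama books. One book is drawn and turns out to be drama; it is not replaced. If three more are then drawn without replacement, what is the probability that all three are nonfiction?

20/969

After the first draw, 6 of the remaining 19 books are nonfiction.
P = 6/19 × 5/18 × 4/17 = 120/5814 = 20/969.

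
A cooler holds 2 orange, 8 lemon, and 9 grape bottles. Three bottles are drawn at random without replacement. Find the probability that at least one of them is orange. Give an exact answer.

17/57

P(no orange) = 17/19 × 16/18 × 15/17 = 4080/5814 = 40/57.
P(at least one) = 1 − 40/57 = 17/57.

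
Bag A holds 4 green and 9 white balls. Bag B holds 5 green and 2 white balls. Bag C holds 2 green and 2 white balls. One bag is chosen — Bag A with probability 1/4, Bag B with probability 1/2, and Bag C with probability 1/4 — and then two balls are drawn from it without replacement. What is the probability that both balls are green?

653/2184

From Bag A: P(both green) = (4/13)(3/12) = 1/13.
From Bag B: P(both green) = (5/7)(4/6) = 10/21.
From Bag C: P(both green) = (2/4)(1/3) = 1/6.
Total probability = (1/4)(1/13) + (1/2)(10/21) + (1/4)(1/6) = 653/2184.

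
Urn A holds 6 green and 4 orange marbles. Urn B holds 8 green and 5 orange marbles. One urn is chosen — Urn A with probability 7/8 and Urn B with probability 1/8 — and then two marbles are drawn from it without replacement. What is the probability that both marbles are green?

35/104

From Urn A: P(both green) = (6/10)(5/9) = 1/3.
From Urn B: P(both green) = (8/13)(7/12) = 14/39.
Total probability = (7/8)(1/3) + (1/8)(14/39) = 35/104.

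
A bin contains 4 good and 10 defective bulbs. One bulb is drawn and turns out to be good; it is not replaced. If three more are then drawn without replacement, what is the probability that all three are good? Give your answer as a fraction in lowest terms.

1/286

After the first draw, 3 of the remaining 13 bulbs are good.
P = 3/13 × 2/12 × 1/11 = 6/1716 = 1/286.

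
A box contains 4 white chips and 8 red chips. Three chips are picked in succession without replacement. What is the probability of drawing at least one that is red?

54/55

P(no red) = 4/12 × 3/11 × 2/10 = 24/1320 = 1/55.
P(at least one) = 1 − 1/55 = 54/55.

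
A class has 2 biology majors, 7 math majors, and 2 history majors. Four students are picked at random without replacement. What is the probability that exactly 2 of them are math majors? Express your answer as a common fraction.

One ordering (math majors drawn first) has probability 7/11 × 6/10 × 4/9 × 3/8 = 504/7920 = 7/110.
There are C(4,2) = 6 such orderings, each equally likely, so P = 6 × 7/110 = 21/55.

21/55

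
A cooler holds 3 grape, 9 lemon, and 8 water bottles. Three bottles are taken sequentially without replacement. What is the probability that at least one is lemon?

P(no lemon) = 11/20 × 10/19 × 9/18 = 990/6840 = 11/76.
P(at least one) = 1 − 11/76 = 65/76.

65/76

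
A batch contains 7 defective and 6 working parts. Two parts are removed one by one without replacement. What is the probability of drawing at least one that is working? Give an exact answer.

P(no working) = 7/13 × 6/12 = 42/156 = 7/26.
P(at least one) = 1 − 7/26 = 19/26.

19/26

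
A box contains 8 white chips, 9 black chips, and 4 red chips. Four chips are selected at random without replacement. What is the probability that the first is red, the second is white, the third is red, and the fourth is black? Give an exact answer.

Each draw changes the counts, so multiply the conditional probabilities along the sequence:
P = 4/21 × 8/20 × 3/19 × 9/18 = 864/143640 = 4/665.

4/665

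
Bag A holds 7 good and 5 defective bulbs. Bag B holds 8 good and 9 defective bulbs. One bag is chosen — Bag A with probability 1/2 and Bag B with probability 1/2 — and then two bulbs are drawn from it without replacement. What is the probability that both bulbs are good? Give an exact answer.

From Bag A: P(both good) = (7/12)(6/11) = 7/22.
From Bag B: P(both good) = (8/17)(7/16) = 7/34.
Total probability = (1/2)(7/22) + (1/2)(7/34) = 49/187.

49/187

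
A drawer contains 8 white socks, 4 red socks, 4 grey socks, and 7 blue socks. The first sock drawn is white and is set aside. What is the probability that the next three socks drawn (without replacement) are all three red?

1/385

With the first sock removed, 4 red remain out of 22.
P = 4/22 × 3/21 × 2/20 = 24/9240 = 1/385.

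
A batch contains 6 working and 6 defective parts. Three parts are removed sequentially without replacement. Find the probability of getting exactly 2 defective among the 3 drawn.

One ordering (defective drawn first) has probability 6/12 × 5/11 × 6/10 = 180/1320 = 3/22.
There are C(3,2) = 3 such orderings, each equally likely, so P = 3 × 3/22 = 9/22.

9/22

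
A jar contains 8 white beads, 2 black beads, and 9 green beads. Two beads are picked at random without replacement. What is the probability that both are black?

P = 2/19 × 1/18 = 2/342 = 1/171.

1/171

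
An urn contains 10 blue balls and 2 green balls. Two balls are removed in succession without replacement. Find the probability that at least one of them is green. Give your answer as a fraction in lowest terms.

P(no green) = 10/12 × 9/11 = 90/132 = 15/22.
P(at least one) = 1 − 15/22 = 7/22.

7/22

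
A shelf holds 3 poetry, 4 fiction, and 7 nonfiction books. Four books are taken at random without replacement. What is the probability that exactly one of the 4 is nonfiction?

One ordering (nonfiction drawn first) has probability 7/14 × 7/13 × 6/12 × 5/11 = 1470/24024 = 35/572.
There are C(4,1) = 4 such orderings, each equally likely, so P = 4 × 35/572 = 35/143.

35/143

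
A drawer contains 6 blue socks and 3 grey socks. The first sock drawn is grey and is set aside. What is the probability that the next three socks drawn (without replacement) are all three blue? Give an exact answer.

5/14

With the first sock removed, 6 blue remain out of 8.
P = 6/8 × 5/7 × 4/6 = 120/336 = 5/14.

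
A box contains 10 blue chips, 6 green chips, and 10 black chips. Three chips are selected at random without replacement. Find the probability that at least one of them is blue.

P(no blue) = 16/26 × 15/25 × 14/24 = 3360/15600 = 14/65.
P(at least one) = 1 − 14/65 = 51/65.

51/65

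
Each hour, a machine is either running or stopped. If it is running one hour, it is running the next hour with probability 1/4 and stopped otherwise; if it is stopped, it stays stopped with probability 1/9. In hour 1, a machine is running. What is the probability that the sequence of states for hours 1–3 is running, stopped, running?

Hour 1 is given. For each transition, use the conditional probability from the current state:
P(stopped | running) = 3/4; P(running | stopped) = 8/9.
P = 3/4 × 8/9 = 24/36 = 2/3.

2/3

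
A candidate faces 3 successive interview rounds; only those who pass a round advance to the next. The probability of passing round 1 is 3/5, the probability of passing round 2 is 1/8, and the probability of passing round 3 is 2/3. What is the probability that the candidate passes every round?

The events are sequential, so multiply the conditional probabilities:
P = 3/5 × 1/8 × 2/3 = 6/120 = 1/20.

1/20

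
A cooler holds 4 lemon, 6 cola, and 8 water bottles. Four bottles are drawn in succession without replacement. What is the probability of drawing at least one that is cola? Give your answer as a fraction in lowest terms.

P(no cola) = 12/18 × 11/17 × 10/16 × 9/15 = 11880/73440 = 11/68.
P(at least one) = 1 − 11/68 = 57/68.

57/68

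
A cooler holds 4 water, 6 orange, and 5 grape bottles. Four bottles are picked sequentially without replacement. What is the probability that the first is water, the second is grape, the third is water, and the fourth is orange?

Each draw changes the counts, so multiply the conditional probabilities along the sequence:
P = 4/15 × 5/14 × 3/13 × 6/12 = 360/32760 = 1/91.

1/91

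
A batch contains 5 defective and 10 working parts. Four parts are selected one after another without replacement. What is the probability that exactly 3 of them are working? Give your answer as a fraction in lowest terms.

40/91

One ordering (working drawn first) has probability 10/15 × 9/14 × 8/13 × 5/12 = 3600/32760 = 10/91.
There are C(4,3) = 4 such orderings, each equally likely, so P = 4 × 10/91 = 40/91.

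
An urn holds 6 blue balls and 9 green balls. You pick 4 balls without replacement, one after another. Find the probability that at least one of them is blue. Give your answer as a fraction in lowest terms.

59/65

P(no blue) = 9/15 × 8/14 × 7/13 × 6/12 = 3024/32760 = 6/65.
P(at least one) = 1 − 6/65 = 59/65.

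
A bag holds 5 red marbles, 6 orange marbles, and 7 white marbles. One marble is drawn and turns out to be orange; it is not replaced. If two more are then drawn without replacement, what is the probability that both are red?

After the first draw, 5 of the remaining 17 marbles are red.
P = 5/17 × 4/16 = 20/272 = 5/68.

5/68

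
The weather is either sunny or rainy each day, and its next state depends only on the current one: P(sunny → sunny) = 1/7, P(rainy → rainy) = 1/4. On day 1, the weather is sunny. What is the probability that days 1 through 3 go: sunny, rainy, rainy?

3/14

Day 1 is given. For each transition, use the conditional probability from the current state:
P(rainy | sunny) = 6/7; P(rainy | rainy) = 1/4.
P = 6/7 × 1/4 = 6/28 = 3/14.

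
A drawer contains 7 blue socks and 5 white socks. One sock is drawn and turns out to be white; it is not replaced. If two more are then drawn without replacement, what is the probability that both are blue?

After the first draw, 7 of the remaining 11 socks are blue.
P = 7/11 × 6/10 = 42/110 = 21/55.

21/55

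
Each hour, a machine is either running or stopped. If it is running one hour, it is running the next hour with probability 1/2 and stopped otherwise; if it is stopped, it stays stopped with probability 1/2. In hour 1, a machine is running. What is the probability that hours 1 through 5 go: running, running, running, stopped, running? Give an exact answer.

1/16

Hour 1 is given. For each transition, use the conditional probability from the current state:
P(running | running) = 1/2; P(running | running) = 1/2; P(stopped | running) = 1/2; P(running | stopped) = 1/2.
P = 1/2 × 1/2 × 1/2 × 1/2 = 1/16.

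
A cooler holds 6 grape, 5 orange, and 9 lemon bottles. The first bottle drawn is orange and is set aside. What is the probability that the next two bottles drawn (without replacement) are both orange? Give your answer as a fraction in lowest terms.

After the first draw, 4 of the remaining 19 bottles are orange.
P = 4/19 × 3/18 = 12/342 = 2/57.

2/57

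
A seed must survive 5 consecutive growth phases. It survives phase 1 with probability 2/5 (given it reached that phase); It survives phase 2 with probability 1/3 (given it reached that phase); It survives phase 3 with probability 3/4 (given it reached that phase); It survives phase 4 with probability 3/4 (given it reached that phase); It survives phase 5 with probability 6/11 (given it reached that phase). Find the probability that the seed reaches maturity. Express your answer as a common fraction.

Multiplying along the chain,
P = 2/5 × 1/3 × 3/4 × 3/4 × 6/11 = 108/2640 = 9/220.

9/220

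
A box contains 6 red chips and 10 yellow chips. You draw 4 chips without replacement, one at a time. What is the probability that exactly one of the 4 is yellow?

10/91

One ordering (yellow drawn first) has probability 10/16 × 6/15 × 5/14 × 4/13 = 1200/43680 = 5/182.
There are C(4,1) = 4 such orderings, each equally likely, so P = 4 × 5/182 = 10/91.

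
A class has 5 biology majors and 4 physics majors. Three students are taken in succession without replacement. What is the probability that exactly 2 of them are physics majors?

5/14

One ordering (physics majors drawn first) has probability 4/9 × 3/8 × 5/7 = 60/504 = 5/42.
There are C(3,2) = 3 such orderings, each equally likely, so P = 3 × 5/42 = 5/14.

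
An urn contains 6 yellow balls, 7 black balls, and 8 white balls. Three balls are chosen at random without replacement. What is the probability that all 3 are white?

4/95

P(all white) = 8/21 × 7/20 × 6/19 = 336/7980 = 4/95.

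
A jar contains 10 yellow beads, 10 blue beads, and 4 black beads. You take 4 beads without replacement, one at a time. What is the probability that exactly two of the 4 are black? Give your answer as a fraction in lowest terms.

190/1771

One ordering (black drawn first) has probability 4/24 × 3/23 × 20/22 × 19/21 = 4560/255024 = 95/5313.
There are C(4,2) = 6 such orderings, each equally likely, so P = 6 × 95/5313 = 190/1771.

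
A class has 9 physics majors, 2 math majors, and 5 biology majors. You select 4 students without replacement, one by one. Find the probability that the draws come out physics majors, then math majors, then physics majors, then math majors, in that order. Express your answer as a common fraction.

Chain rule:
P = 9/16 × 2/15 × 8/14 × 1/13 = 144/43680 = 3/910.

3/910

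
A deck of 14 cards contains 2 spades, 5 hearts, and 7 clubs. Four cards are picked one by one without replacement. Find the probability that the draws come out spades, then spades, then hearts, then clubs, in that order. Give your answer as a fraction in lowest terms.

Each draw changes the counts, so multiply the conditional probabilities along the sequence:
P = 2/14 × 1/13 × 5/12 × 7/11 = 70/24024 = 5/1716.

5/1716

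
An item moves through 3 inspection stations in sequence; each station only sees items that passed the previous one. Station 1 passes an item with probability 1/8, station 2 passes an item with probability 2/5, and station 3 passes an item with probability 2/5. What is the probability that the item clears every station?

Each stage is reached only if all earlier stages succeed, so
P = 1/8 × 2/5 × 2/5 = 4/200 = 1/50.

1/50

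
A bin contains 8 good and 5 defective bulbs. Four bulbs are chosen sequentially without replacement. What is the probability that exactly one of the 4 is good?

One ordering (good drawn first) has probability 8/13 × 5/12 × 4/11 × 3/10 = 480/17160 = 4/143.
There are C(4,1) = 4 such orderings, each equally likely, so P = 4 × 4/143 = 16/143.

16/143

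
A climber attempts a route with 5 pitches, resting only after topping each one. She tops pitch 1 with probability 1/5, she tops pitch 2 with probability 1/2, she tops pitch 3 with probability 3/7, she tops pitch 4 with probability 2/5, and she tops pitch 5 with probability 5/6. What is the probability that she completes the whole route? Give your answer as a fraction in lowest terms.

The events are sequential, so multiply the conditional probabilities:
P = 1/5 × 1/2 × 3/7 × 2/5 × 5/6 = 30/2100 = 1/70.

1/70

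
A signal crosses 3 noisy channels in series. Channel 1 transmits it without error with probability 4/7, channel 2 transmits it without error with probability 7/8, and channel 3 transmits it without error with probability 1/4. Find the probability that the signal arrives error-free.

The events are sequential, so multiply the conditional probabilities:
P = 4/7 × 7/8 × 1/4 = 28/224 = 1/8.

1/8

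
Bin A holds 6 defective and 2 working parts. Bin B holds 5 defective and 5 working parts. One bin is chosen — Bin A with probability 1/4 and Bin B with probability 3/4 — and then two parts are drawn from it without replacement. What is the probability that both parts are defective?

101/336

From Bin A: P(both defective) = (6/8)(5/7) = 15/28.
From Bin B: P(both defective) = (5/10)(4/9) = 2/9.
Total probability = (1/4)(15/28) + (3/4)(2/9) = 101/336.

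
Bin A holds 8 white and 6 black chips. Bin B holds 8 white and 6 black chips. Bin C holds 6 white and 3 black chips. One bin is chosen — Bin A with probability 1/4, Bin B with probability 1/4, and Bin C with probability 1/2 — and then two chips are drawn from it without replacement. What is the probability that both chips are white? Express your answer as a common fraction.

113/312

From Bin A: P(both white) = (8/14)(7/13) = 4/13.
From Bin B: P(both white) = (8/14)(7/13) = 4/13.
From Bin C: P(both white) = (6/9)(5/8) = 5/12.
Total probability = (1/4)(4/13) + (1/4)(4/13) + (1/2)(5/12) = 113/312.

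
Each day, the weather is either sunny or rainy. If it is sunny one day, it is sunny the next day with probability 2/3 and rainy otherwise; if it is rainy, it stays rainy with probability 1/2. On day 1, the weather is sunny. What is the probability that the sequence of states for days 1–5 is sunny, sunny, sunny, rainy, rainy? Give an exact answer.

Day 1 is given. For each transition, use the conditional probability from the current state:
P(sunny | sunny) = 2/3; P(sunny | sunny) = 2/3; P(rainy | sunny) = 1/3; P(rainy | rainy) = 1/2.
P = 2/3 × 2/3 × 1/3 × 1/2 = 4/54 = 2/27.

2/27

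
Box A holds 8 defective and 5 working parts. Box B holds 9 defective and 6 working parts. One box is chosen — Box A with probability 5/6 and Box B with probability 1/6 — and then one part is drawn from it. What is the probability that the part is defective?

239/390

From Box A: P(defective) = 8/13.
From Box B: P(defective) = 9/15.
Total probability = (5/6)(8/13) + (1/6)(9/15) = 239/390.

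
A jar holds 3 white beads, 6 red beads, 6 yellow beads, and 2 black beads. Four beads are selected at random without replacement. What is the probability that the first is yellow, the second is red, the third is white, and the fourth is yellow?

9/952

Multiply the probability of each draw given the previous ones:
P = 6/17 × 6/16 × 3/15 × 5/14 = 540/57120 = 9/952.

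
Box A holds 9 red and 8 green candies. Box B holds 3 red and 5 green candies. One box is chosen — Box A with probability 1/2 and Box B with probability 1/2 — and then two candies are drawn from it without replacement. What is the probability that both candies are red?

From Box A: P(both red) = (9/17)(8/16) = 9/34.
From Box B: P(both red) = (3/8)(2/7) = 3/28.
Total probability = (1/2)(9/34) + (1/2)(3/28) = 177/952.

177/952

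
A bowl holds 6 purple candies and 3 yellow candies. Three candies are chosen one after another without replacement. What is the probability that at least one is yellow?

P(no yellow) = 6/9 × 5/8 × 4/7 = 120/504 = 5/21.
P(at least one) = 1 − 5/21 = 16/21.

16/21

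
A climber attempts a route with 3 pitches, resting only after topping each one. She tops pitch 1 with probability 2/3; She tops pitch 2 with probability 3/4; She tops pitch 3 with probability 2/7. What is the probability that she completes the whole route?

1/7

Multiplying along the chain,
P = 2/3 × 3/4 × 2/7 = 12/84 = 1/7.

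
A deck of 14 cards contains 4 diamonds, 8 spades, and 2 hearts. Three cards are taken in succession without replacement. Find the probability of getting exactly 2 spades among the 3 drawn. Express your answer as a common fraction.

One ordering (spades drawn first) has probability 8/14 × 7/13 × 6/12 = 336/2184 = 2/13.
There are C(3,2) = 3 such orderings, each equally likely, so P = 3 × 2/13 = 6/13.

6/13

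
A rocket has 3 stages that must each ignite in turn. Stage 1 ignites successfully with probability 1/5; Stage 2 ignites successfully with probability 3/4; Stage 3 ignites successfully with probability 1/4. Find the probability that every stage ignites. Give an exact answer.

3/80

Multiplying along the chain,
P = 1/5 × 3/4 × 1/4 = 3/80.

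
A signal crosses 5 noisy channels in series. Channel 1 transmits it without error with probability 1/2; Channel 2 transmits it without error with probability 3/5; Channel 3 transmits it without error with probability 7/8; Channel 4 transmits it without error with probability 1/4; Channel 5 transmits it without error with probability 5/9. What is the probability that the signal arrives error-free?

The events are sequential, so multiply the conditional probabilities:
P = 1/2 × 3/5 × 7/8 × 1/4 × 5/9 = 105/2880 = 7/192.

7/192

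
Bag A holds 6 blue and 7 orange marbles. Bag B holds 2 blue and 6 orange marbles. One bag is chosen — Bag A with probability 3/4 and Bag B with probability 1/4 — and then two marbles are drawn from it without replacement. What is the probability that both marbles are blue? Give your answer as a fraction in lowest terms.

223/1456

From Bag A: P(both blue) = (6/13)(5/12) = 5/26.
From Bag B: P(both blue) = (2/8)(1/7) = 1/28.
Total probability = (3/4)(5/26) + (1/4)(1/28) = 223/1456.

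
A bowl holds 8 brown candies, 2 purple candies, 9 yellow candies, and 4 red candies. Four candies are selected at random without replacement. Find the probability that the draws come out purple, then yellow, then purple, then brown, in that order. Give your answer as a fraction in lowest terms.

6/8855

Multiply the probability of each draw given the previous ones:
P = 2/23 × 9/22 × 1/21 × 8/20 = 144/212520 = 6/8855.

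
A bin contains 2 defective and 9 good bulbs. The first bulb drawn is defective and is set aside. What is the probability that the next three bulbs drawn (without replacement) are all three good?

7/10

With the first bulb removed, 9 good remain out of 10.
P = 9/10 × 8/9 × 7/8 = 504/720 = 7/10.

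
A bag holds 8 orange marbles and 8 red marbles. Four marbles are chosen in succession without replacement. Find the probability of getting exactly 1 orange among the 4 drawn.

16/65

One ordering (orange drawn first) has probability 8/16 × 8/15 × 7/14 × 6/13 = 2688/43680 = 4/65.
There are C(4,1) = 4 such orderings, each equally likely, so P = 4 × 4/65 = 16/65.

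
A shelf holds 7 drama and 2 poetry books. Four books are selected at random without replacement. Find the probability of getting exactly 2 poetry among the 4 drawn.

1/6

One ordering (poetry drawn first) has probability 2/9 × 1/8 × 7/7 × 6/6 = 84/3024 = 1/36.
There are C(4,2) = 6 such orderings, each equally likely, so P = 6 × 1/36 = 1/6.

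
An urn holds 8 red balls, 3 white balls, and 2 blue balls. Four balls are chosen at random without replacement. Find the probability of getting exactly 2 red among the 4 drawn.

One ordering (red drawn first) has probability 8/13 × 7/12 × 5/11 × 4/10 = 1120/17160 = 28/429.
There are C(4,2) = 6 such orderings, each equally likely, so P = 6 × 28/429 = 56/143.

56/143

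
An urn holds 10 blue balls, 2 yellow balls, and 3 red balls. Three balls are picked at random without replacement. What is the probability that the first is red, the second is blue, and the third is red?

Chain rule:
P = 3/15 × 10/14 × 2/13 = 60/2730 = 2/91.

2/91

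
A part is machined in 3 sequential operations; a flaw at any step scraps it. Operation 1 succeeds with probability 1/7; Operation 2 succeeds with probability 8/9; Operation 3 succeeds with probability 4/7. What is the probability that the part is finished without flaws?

32/441

Each stage is reached only if all earlier stages succeed, so
P = 1/7 × 8/9 × 4/7 = 32/441.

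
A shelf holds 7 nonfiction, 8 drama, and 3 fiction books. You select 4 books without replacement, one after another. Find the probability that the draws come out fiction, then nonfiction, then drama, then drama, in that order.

49/3060

Chain rule:
P = 3/18 × 7/17 × 8/16 × 7/15 = 1176/73440 = 49/3060.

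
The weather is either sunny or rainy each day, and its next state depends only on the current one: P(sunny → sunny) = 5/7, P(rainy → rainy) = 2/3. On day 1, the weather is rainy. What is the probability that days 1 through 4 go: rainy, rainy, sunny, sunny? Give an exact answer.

Day 1 is given. For each transition, use the conditional probability from the current state:
P(rainy | rainy) = 2/3; P(sunny | rainy) = 1/3; P(sunny | sunny) = 5/7.
P = 2/3 × 1/3 × 5/7 = 10/63.

10/63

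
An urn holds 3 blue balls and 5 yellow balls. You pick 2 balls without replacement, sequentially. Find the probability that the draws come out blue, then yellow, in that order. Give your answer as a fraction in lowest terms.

15/56

Multiply the probability of each draw given the previous ones:
P = 3/8 × 5/7 = 15/56.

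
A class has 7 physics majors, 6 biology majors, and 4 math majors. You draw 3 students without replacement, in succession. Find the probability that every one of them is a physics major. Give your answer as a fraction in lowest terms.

7/136

P(all physics majors) = 7/17 × 6/16 × 5/15 = 210/4080 = 7/136.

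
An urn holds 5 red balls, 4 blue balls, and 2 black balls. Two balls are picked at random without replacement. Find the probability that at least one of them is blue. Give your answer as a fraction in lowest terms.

34/55

P(no blue) = 7/11 × 6/10 = 42/110 = 21/55.
P(at least one) = 1 − 21/55 = 34/55.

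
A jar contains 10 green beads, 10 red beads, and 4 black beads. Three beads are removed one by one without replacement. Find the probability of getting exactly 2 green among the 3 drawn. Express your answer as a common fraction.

One ordering (green drawn first) has probability 10/24 × 9/23 × 14/22 = 1260/12144 = 105/1012.
There are C(3,2) = 3 such orderings, each equally likely, so P = 3 × 105/1012 = 315/1012.

315/1012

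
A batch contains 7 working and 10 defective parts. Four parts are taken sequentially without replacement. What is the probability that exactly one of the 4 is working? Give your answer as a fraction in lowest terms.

6/17

One ordering (working drawn first) has probability 7/17 × 10/16 × 9/15 × 8/14 = 5040/57120 = 3/34.
There are C(4,1) = 4 such orderings, each equally likely, so P = 4 × 3/34 = 6/17.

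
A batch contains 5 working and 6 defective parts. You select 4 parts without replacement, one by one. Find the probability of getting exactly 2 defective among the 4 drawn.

5/11

One ordering (defective drawn first) has probability 6/11 × 5/10 × 5/9 × 4/8 = 600/7920 = 5/66.
There are C(4,2) = 6 such orderings, each equally likely, so P = 6 × 5/66 = 5/11.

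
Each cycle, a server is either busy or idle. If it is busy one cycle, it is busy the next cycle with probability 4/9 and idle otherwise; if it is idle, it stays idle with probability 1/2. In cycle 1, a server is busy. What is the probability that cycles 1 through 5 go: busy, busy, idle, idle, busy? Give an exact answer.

5/81

Cycle 1 is given. For each transition, use the conditional probability from the current state:
P(busy | busy) = 4/9; P(idle | busy) = 5/9; P(idle | idle) = 1/2; P(busy | idle) = 1/2.
P = 4/9 × 5/9 × 1/2 × 1/2 = 20/324 = 5/81.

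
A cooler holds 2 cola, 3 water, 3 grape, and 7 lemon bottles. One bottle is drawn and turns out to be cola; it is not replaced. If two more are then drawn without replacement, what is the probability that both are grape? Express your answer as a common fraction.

3/91

After the first draw, 3 of the remaining 14 bottles are grape.
P = 3/14 × 2/13 = 6/182 = 3/91.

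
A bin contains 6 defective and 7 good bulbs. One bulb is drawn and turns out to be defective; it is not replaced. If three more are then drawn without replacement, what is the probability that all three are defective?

With the first bulb removed, 5 defective remain out of 12.
P = 5/12 × 4/11 × 3/10 = 60/1320 = 1/22.

1/22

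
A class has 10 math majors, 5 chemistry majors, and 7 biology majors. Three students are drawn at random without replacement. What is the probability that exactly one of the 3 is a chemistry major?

34/77

One ordering (a chemistry major drawn first) has probability 5/22 × 17/21 × 16/20 = 1360/9240 = 34/231.
There are C(3,1) = 3 such orderings, each equally likely, so P = 3 × 34/231 = 34/77.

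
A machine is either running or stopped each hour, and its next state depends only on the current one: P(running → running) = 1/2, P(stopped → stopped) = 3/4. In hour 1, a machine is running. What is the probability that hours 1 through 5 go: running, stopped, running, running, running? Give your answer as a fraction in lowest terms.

1/32

Hour 1 is given. For each transition, use the conditional probability from the current state:
P(stopped | running) = 1/2; P(running | stopped) = 1/4; P(running | running) = 1/2; P(running | running) = 1/2.
P = 1/2 × 1/4 × 1/2 × 1/2 = 1/32.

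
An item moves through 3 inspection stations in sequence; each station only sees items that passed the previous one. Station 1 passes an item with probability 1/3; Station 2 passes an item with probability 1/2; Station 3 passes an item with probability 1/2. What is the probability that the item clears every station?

The events are sequential, so multiply the conditional probabilities:
P = 1/3 × 1/2 × 1/2 = 1/12.

1/12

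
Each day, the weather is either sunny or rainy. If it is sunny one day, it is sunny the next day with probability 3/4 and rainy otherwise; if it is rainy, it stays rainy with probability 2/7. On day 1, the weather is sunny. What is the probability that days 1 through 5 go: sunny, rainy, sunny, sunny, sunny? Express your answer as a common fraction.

Day 1 is given. For each transition, use the conditional probability from the current state:
P(rainy | sunny) = 1/4; P(sunny | rainy) = 5/7; P(sunny | sunny) = 3/4; P(sunny | sunny) = 3/4.
P = 1/4 × 5/7 × 3/4 × 3/4 = 45/448.

45/448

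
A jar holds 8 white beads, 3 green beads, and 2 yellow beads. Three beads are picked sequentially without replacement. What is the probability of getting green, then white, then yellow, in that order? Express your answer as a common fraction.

4/143

Multiply the probability of each draw given the previous ones:
P = 3/13 × 8/12 × 2/11 = 48/1716 = 4/143.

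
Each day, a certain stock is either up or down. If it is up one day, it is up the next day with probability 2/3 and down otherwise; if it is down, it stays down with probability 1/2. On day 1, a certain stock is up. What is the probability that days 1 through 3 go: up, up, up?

Day 1 is given. For each transition, use the conditional probability from the current state:
P(up | up) = 2/3; P(up | up) = 2/3.
P = 2/3 × 2/3 = 4/9.

4/9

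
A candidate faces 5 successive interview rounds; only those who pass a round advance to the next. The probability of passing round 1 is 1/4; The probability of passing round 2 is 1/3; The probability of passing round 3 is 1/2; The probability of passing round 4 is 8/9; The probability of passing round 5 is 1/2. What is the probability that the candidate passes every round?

Multiplying along the chain,
P = 1/4 × 1/3 × 1/2 × 8/9 × 1/2 = 8/432 = 1/54.

1/54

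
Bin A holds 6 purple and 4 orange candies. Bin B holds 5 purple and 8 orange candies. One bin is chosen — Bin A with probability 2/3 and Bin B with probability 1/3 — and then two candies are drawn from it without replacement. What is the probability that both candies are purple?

From Bin A: P(both purple) = (6/10)(5/9) = 1/3.
From Bin B: P(both purple) = (5/13)(4/12) = 5/39.
Total probability = (2/3)(1/3) + (1/3)(5/39) = 31/117.

31/117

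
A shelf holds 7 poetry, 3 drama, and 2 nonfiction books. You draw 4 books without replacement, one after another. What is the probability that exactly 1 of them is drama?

28/55

One ordering (drama drawn first) has probability 3/12 × 9/11 × 8/10 × 7/9 = 1512/11880 = 7/55.
There are C(4,1) = 4 such orderings, each equally likely, so P = 4 × 7/55 = 28/55.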